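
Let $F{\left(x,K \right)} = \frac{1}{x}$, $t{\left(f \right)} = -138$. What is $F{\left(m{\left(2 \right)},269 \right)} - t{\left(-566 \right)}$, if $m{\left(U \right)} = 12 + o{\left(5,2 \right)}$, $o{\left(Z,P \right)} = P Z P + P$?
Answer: $\frac{4693}{34} \approx 138.03$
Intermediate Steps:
$o{\left(Z,P \right)} = P + Z P^{2}$ ($o{\left(Z,P \right)} = Z P^{2} + P = P + Z P^{2}$)
$m{\left(U \right)} = 34$ ($m{\left(U \right)} = 12 + 2 \left(1 + 2 \cdot 5\right) = 12 + 2 \left(1 + 10\right) = 12 + 2 \cdot 11 = 12 + 22 = 34$)
$F{\left(m{\left(2 \right)},269 \right)} - t{\left(-566 \right)} = \frac{1}{34} - -138 = \frac{1}{34} + 138 = \frac{4693}{34}$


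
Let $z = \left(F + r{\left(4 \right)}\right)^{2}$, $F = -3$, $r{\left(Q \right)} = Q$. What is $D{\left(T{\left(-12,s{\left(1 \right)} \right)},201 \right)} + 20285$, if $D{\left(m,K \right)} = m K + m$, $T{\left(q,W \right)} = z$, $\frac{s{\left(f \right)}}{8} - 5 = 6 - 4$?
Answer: $20487$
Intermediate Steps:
$s{\left(f \right)} = 56$ ($s{\left(f \right)} = 40 + 8 \left(6 - 4\right) = 40 + 8 \cdot 2 = 40 + 16 = 56$)
$z = 1$ ($z = \left(-3 + 4\right)^{2} = 1^{2} = 1$)
$T{\left(q,W \right)} = 1$
$D{\left(m,K \right)} = m + K m$ ($D{\left(m,K \right)} = K m + m = m + K m$)
$D{\left(T{\left(-12,s{\left(1 \right)} \right)},201 \right)} + 20285 = 1 \left(1 + 201\right) + 20285 = 1 \cdot 202 + 20285 = 202 + 20285 = 20487$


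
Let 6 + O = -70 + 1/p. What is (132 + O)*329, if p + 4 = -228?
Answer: 4274039/232 ≈ 18423.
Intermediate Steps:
p = -232 (p = -4 - 228 = -232)
O = -17633/232 (O = -6 + (-70 + 1/(-232)) = -6 + (-70 - 1/232) = -6 - 16241/232 = -17633/232 ≈ -76.004)
(132 + O)*329 = (132 - 17633/232)*329 = (12991/232)*329 = 4274039/232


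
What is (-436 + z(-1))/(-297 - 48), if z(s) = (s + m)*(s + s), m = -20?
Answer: 394/345 ≈ 1.1420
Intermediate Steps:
z(s) = 2*s*(-20 + s) (z(s) = (s - 20)*(s + s) = (-20 + s)*(2*s) = 2*s*(-20 + s))
(-436 + z(-1))/(-297 - 48) = (-436 + 2*(-1)*(-20 - 1))/(-297 - 48) = (-436 + 2*(-1)*(-21))/(-345) = -(-436 + 42)/345 = -1/345*(-394) = 394/345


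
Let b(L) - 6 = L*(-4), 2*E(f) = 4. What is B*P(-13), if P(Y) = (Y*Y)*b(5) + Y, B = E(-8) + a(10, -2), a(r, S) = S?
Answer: 0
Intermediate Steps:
E(f) = 2 (E(f) = (½)*4 = 2)
b(L) = 6 - 4*L (b(L) = 6 + L*(-4) = 6 - 4*L)
B = 0 (B = 2 - 2 = 0)
P(Y) = Y - 14*Y² (P(Y) = (Y*Y)*(6 - 4*5) + Y = Y²*(6 - 20) + Y = Y²*(-14) + Y = -14*Y² + Y = Y - 14*Y²)
B*P(-13) = 0*(-13*(1 - 14*(-13))) = 0*(-13*(1 + 182)) = 0*(-13*183) = 0*(-2379) = 0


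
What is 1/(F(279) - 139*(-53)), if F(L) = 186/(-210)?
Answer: 35/257814 ≈ 0.00013576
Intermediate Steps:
F(L) = -31/35 (F(L) = 186*(-1/210) = -31/35)
1/(F(279) - 139*(-53)) = 1/(-31/35 - 139*(-53)) = 1/(-31/35 + 7367) = 1/(257814/35) = 35/257814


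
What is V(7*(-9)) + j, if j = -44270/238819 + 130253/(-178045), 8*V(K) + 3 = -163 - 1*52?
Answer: -684384774089/24297445060 ≈ -28.167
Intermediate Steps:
V(K) = -109/4 (V(K) = -3/8 + (-163 - 1*52)/8 = -3/8 + (-163 - 52)/8 = -3/8 + (⅛)*(-215) = -3/8 - 215/8 = -109/4)
j = -5569849051/6074361265 (j = -44270*1/238819 + 130253*(-1/178045) = -44270/238819 - 130253/178045 = -5569849051/6074361265 ≈ -0.91694)
V(7*(-9)) + j = -109/4 - 5569849051/6074361265 = -684384774089/24297445060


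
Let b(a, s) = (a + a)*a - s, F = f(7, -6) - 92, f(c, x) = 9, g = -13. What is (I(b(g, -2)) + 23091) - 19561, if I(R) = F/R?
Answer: 1200117/340 ≈ 3529.8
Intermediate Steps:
F = -83 (F = 9 - 92 = -83)
b(a, s) = -s + 2*a² (b(a, s) = (2*a)*a - s = 2*a² - s = -s + 2*a²)
I(R) = -83/R
(I(b(g, -2)) + 23091) - 19561 = (-83/(-1*(-2) + 2*(-13)²) + 23091) - 19561 = (-83/(2 + 2*169) + 23091) - 19561 = (-83/(2 + 338) + 23091) - 19561 = (-83/340 + 23091) - 19561 = 7850857/340 - 19561 = 1200117/340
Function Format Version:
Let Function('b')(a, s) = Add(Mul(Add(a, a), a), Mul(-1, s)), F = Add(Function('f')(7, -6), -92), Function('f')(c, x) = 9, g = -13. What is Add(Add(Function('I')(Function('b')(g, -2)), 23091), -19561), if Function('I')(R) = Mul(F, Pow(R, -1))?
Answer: Rational(1200117, 340) ≈ 3529.8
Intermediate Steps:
F = -83 (F = Add(9, -92) = -83)
Function('b')(a, s) = Add(Mul(-1, s), Mul(2, Pow(a, 2))) (Function('b')(a, s) = Add(Mul(Mul(2, a), a), Mul(-1, s)) = Add(Mul(2, Pow(a, 2)), Mul(-1, s)) = Add(Mul(-1, s), Mul(2, Pow(a, 2))))
Function('I')(R) = Mul(-83, Pow(R, -1))
Add(Add(Function('I')(Function('b')(g, -2)), 23091), -19561) = Add(Add(Mul(-83, Pow(Add(Mul(-1, -2), Mul(2, Pow(-13, 2))), -1)), 23091), -19561) = Add(Add(Mul(-83, Pow(Add(2, Mul(2, 169)), -1)), 23091), -19561) = Add(Add(Mul(-83, Pow(Add(2, 338), -1)), 23091), -19561) = Add(Add(Mul(-83, Pow(340, -1)), 23091), -19561) = Add(Add(Mul(-83, Rational(1, 340)), 23091), -19561) = Add(Add(Rational(-83, 340), 23091), -19561) = Add(Rational(7850857, 340), -19561) = Rational(1200117, 340)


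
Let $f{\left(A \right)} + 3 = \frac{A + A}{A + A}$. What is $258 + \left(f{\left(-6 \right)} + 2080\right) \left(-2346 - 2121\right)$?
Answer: $-9282168$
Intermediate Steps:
$f{\left(A \right)} = -2$ ($f{\left(A \right)} = -3 + \frac{A + A}{A + A} = -3 + \frac{2 A}{2 A} = -3 + 2 A \frac{1}{2 A} = -3 + 1 = -2$)
$258 + \left(f{\left(-6 \right)} + 2080\right) \left(-2346 - 2121\right) = 258 + \left(-2 + 2080\right) \left(-2346 - 2121\right) = 258 + 2078 \left(-4467\right) = 258 - 9282426 = -9282168$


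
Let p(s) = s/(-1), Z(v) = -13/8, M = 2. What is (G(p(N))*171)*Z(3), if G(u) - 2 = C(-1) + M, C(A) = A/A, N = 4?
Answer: -11115/8 ≈ -1389.4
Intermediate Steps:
Z(v) = -13/8 (Z(v) = -13*⅛ = -13/8)
C(A) = 1
p(s) = -s (p(s) = s*(-1) = -s)
G(u) = 5 (G(u) = 2 + (1 + 2) = 2 + 3 = 5)
(G(p(N))*171)*Z(3) = (5*171)*(-13/8) = 855*(-13/8) = -11115/8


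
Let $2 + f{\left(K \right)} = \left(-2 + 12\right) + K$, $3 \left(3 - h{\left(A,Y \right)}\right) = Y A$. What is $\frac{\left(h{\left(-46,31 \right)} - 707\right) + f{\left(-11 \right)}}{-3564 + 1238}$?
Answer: $\frac{695}{6978} \approx 0.099599$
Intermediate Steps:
$h{\left(A,Y \right)} = 3 - \frac{A Y}{3}$ ($h{\left(A,Y \right)} = 3 - \frac{Y A}{3} = 3 - \frac{A Y}{3}$)
$f{\left(K \right)} = 8 + K$ ($f{\left(K \right)} = -2 + \left(\left(-2 + 12\right) + K\right) = -2 + \left(10 + K\right) = 8 + K$)
$\frac{\left(h{\left(-46,31 \right)} - 707\right) + f{\left(-11 \right)}}{-3564 + 1238} = \frac{\left(\left(3 - \left(- \frac{46}{3}\right) 31\right) - 707\right) + \left(8 - 11\right)}{-3564 + 1238} = \frac{\left(\left(3 + \frac{1426}{3}\right) - 707\right) - 3}{-2326} = \left(\left(\frac{1435}{3} - 707\right) - 3\right) \left(- \frac{1}{2326}\right) = \left(- \frac{686}{3} - 3\right) \left(- \frac{1}{2326}\right) = \left(- \frac{695}{3}\right) \left(- \frac{1}{2326}\right) = \frac{695}{6978}$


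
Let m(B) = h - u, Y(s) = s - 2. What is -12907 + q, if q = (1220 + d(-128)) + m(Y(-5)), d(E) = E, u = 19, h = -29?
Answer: -11863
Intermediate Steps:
Y(s) = -2 + s
m(B) = -48 (m(B) = -29 - 1*19 = -29 - 19 = -48)
q = 1044 (q = (1220 - 128) - 48 = 1092 - 48 = 1044)
-12907 + q = -12907 + 1044 = -11863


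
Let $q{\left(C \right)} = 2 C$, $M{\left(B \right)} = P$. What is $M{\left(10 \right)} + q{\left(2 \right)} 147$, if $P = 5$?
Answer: $593$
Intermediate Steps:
$M{\left(B \right)} = 5$
$M{\left(10 \right)} + q{\left(2 \right)} 147 = 5 + 2 \cdot 2 \cdot 147 = 5 + 4 \cdot 147 = 5 + 588 = 593$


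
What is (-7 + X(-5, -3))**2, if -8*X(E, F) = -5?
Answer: 2601/64 ≈ 40.641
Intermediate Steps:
X(E, F) = 5/8 (X(E, F) = -1/8*(-5) = 5/8)
(-7 + X(-5, -3))**2 = (-7 + 5/8)**2 = (-51/8)**2 = 2601/64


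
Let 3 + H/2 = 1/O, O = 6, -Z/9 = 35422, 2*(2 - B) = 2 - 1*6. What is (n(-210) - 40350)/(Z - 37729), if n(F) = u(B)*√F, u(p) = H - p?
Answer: 40350/356527 + 29*I*√210/1069581 ≈ 0.11318 + 0.00039291*I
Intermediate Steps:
B = 4 (B = 2 - (2 - 1*6)/2 = 2 - (2 - 6)/2 = 2 - ½*(-4) = 2 + 2 = 4)
Z = -318798 (Z = -9*35422 = -318798)
H = -17/3 (H = -6 + 2/6 = -6 + 2*(⅙) = -6 + ⅓ = -17/3 ≈ -5.6667)
u(p) = -17/3 - p
n(F) = -29*√F/3 (n(F) = (-17/3 - 1*4)*√F = (-17/3 - 4)*√F = -29*√F/3)
(n(-210) - 40350)/(Z - 37729) = (-29*I*√210/3 - 40350)/(-318798 - 37729) = (-29*I*√210/3 - 40350)/(-356527) = (-29*I*√210/3 - 40350)*(-1/356527) = (-40350 - 29*I*√210/3)*(-1/356527) = 40350/356527 + 29*I*√210/1069581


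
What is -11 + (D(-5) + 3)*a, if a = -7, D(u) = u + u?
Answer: 38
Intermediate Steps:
D(u) = 2*u
-11 + (D(-5) + 3)*a = -11 + (2*(-5) + 3)*(-7) = -11 + (-10 + 3)*(-7) = -11 - 7*(-7) = -11 + 49 = 38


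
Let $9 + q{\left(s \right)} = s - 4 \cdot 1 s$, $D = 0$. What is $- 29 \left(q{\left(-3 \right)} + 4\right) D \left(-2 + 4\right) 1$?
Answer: $0$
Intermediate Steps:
$q{\left(s \right)} = -9 - 3 s$ ($q{\left(s \right)} = -9 + \left(s - 4 \cdot 1 s\right) = -9 + \left(s - 4 s\right) = -9 - 3 s$)
$- 29 \left(q{\left(-3 \right)} + 4\right) D \left(-2 + 4\right) 1 = - 29 \left(\left(-9 - -9\right) + 4\right) 0 \left(-2 + 4\right) 1 = - 29 \left(\left(-9 + 9\right) + 4\right) 0 \cdot 2 \cdot 1 = - 29 \left(0 + 4\right) 0 \cdot 2 = - 29 \cdot 4 \cdot 0 \cdot 2 = \left(-29\right) 0 \cdot 2 = 0 \cdot 2 = 0$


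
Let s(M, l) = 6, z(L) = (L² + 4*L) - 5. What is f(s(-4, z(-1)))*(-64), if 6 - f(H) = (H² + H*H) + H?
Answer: 4608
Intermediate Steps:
z(L) = -5 + L² + 4*L
f(H) = 6 - H - 2*H² (f(H) = 6 - ((H² + H*H) + H) = 6 - ((H² + H²) + H) = 6 - (2*H² + H) = 6 - (H + 2*H²) = 6 + (-H - 2*H²) = 6 - H - 2*H²)
f(s(-4, z(-1)))*(-64) = (6 - 1*6 - 2*6²)*(-64) = (6 - 6 - 2*36)*(-64) = (6 - 6 - 72)*(-64) = -72*(-64) = 4608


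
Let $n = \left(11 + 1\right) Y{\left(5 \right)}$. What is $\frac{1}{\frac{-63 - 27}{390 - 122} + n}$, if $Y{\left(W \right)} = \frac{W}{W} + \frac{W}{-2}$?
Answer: $- \frac{134}{2457} \approx -0.054538$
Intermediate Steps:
$Y{\left(W \right)} = 1 - \frac{W}{2}$ ($Y{\left(W \right)} = 1 + W \left(- \frac{1}{2}\right) = 1 - \frac{W}{2}$)
$n = -18$ ($n = \left(11 + 1\right) \left(1 - \frac{5}{2}\right) = 12 \left(1 - \frac{5}{2}\right) = 12 \left(- \frac{3}{2}\right) = -18$)
$\frac{1}{\frac{-63 - 27}{390 - 122} + n} = \frac{1}{\frac{-63 - 27}{390 - 122} - 18} = \frac{1}{\frac{-63 + \left(-27 + 0\right)}{268} - 18} = \frac{1}{\left(-63 - 27\right) \frac{1}{268} - 18} = \frac{1}{\left(-90\right) \frac{1}{268} - 18} = \frac{1}{- \frac{45}{134} - 18} = \frac{1}{- \frac{2457}{134}} = - \frac{134}{2457}$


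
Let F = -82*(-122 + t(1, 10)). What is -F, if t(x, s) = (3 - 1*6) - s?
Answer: -11070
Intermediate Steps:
t(x, s) = -3 - s (t(x, s) = (3 - 6) - s = -3 - s)
F = 11070 (F = -82*(-122 + (-3 - 1*10)) = -82*(-122 + (-3 - 10)) = -82*(-122 - 13) = -82*(-135) = 11070)
-F = -1*11070 = -11070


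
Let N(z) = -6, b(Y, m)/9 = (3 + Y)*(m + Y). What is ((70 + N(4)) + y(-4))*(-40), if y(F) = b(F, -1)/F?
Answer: -2110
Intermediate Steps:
b(Y, m) = 9*(3 + Y)*(Y + m) (b(Y, m) = 9*((3 + Y)*(m + Y)) = 9*((3 + Y)*(Y + m)) = 9*(3 + Y)*(Y + m))
y(F) = (-27 + 9*F**2 + 18*F)/F (y(F) = (9*F**2 + 27*F + 27*(-1) + 9*F*(-1))/F = (9*F**2 + 27*F - 27 - 9*F)/F = (-27 + 9*F**2 + 18*F)/F)
((70 + N(4)) + y(-4))*(-40) = ((70 - 6) + (18 - 27/(-4) + 9*(-4)))*(-40) = (64 + (18 - 27*(-1/4) - 36))*(-40) = (64 + (18 + 27/4 - 36))*(-40) = (64 - 45/4)*(-40) = (211/4)*(-40) = -2110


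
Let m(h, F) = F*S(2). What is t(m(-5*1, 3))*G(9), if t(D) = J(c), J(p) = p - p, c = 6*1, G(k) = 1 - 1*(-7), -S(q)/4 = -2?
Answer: 0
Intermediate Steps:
S(q) = 8 (S(q) = -4*(-2) = 8)
G(k) = 8 (G(k) = 1 + 7 = 8)
m(h, F) = 8*F (m(h, F) = F*8 = 8*F)
c = 6
J(p) = 0
t(D) = 0
t(m(-5*1, 3))*G(9) = 0*8 = 0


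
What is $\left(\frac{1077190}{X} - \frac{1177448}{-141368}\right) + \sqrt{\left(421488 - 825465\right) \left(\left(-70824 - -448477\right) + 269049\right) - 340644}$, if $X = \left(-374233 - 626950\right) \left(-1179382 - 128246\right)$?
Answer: $\frac{96342846756541367}{11567215040330502} + i \sqrt{261253074498} \approx 8.329 + 5.1113 \cdot 10^{5} i$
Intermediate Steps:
$X = 1309174923924$ ($X = \left(-1001183\right) \left(-1307628\right) = 1309174923924$)
$\left(\frac{1077190}{X} - \frac{1177448}{-141368}\right) + \sqrt{\left(421488 - 825465\right) \left(\left(-70824 - -448477\right) + 269049\right) - 340644} = \left(\frac{1077190}{1309174923924} - \frac{1177448}{-141368}\right) + \sqrt{\left(421488 - 825465\right) \left(\left(-70824 - -448477\right) + 269049\right) - 340644} = \left(1077190 \cdot \frac{1}{1309174923924} - - \frac{147181}{17671}\right) + \sqrt{- 403977 \left(\left(-70824 + 448477\right) + 269049\right) - 340644} = \left(\frac{538595}{654587461962} + \frac{147181}{17671}\right) + \sqrt{- 403977 \left(377653 + 269049\right) - 340644} = \frac{96342846756541367}{11567215040330502} + \sqrt{\left(-403977\right) 646702 - 340644} = \frac{96342846756541367}{11567215040330502} + \sqrt{-261252733854 - 340644} = \frac{96342846756541367}{11567215040330502} + \sqrt{-261253074498} = \frac{96342846756541367}{11567215040330502} + i \sqrt{261253074498}$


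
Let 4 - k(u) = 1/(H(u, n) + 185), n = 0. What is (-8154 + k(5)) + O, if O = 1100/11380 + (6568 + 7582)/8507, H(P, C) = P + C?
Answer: -7493874111333/919691770 ≈ -8148.2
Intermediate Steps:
H(P, C) = C + P
k(u) = 4 - 1/(185 + u) (k(u) = 4 - 1/((0 + u) + 185) = 4 - 1/(u + 185) = 4 - 1/(185 + u))
O = 8519235/4840483 (O = 1100*(1/11380) + 14150*(1/8507) = 55/569 + 14150/8507 = 8519235/4840483 ≈ 1.7600)
(-8154 + k(5)) + O = (-8154 + (739 + 4*5)/(185 + 5)) + 8519235/4840483 = (-8154 + (739 + 20)/190) + 8519235/4840483 = (-8154 + (1/190)*759) + 8519235/4840483 = (-8154 + 759/190) + 8519235/4840483 = -1548501/190 + 8519235/4840483 = -7493874111333/919691770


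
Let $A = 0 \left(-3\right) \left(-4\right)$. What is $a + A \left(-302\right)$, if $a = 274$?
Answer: $274$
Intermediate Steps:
$A = 0$ ($A = 0 \left(-4\right) = 0$)
$a + A \left(-302\right) = 274 + 0 \left(-302\right) = 274 + 0 = 274$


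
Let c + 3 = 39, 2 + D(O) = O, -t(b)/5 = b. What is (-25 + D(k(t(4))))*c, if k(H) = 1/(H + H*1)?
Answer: -9729/10 ≈ -972.90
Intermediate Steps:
t(b) = -5*b
k(H) = 1/(2*H) (k(H) = 1/(H + H) = 1/(2*H))
D(O) = -2 + O
c = 36 (c = -3 + 39 = 36)
(-25 + D(k(t(4))))*c = (-25 + (-2 + 1/(2*((-5*4)))))*36 = (-25 + (-2 + (½)/(-20)))*36 = (-25 + (-2 + (½)*(-1/20)))*36 = (-25 + (-2 - 1/40))*36 = (-25 - 81/40)*36 = -1081/40*36 = -9729/10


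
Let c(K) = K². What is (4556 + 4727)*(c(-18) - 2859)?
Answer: -23532405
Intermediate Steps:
(4556 + 4727)*(c(-18) - 2859) = (4556 + 4727)*((-18)² - 2859) = 9283*(324 - 2859) = 9283*(-2535) = -23532405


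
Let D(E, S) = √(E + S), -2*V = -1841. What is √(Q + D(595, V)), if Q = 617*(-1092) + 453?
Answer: √(-2693244 + 2*√6062)/2 ≈ 820.53*I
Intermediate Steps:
V = 1841/2 (V = -½*(-1841) = 1841/2 ≈ 920.50)
Q = -673311 (Q = -673764 + 453 = -673311)
√(Q + D(595, V)) = √(-673311 + √(595 + 1841/2)) = √(-673311 + √(3031/2)) = √(-673311 + √6062/2)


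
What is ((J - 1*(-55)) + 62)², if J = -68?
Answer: 2401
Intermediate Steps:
((J - 1*(-55)) + 62)² = ((-68 - 1*(-55)) + 62)² = ((-68 + 55) + 62)² = (-13 + 62)² = 49² = 2401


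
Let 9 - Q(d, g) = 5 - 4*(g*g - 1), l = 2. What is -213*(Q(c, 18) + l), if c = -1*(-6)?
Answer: -276474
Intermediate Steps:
c = 6
Q(d, g) = 4*g**2 (Q(d, g) = 9 - (5 - 4*(g*g - 1)) = 9 - (5 - 4*(g**2 - 1)) = 9 - (5 - 4*(-1 + g**2)) = 9 - (5 + (4 - 4*g**2)) = 9 - (9 - 4*g**2) = 9 + (-9 + 4*g**2) = 4*g**2)
-213*(Q(c, 18) + l) = -213*(4*18**2 + 2) = -213*(4*324 + 2) = -213*(1296 + 2) = -213*1298 = -276474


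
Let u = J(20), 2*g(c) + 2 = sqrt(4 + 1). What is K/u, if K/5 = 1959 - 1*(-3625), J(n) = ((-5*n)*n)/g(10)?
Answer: 349/25 - 349*sqrt(5)/50 ≈ -1.6478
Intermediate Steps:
g(c) = -1 + sqrt(5)/2 (g(c) = -1 + sqrt(4 + 1)/2 = -1 + sqrt(5)/2)
J(n) = -5*n**2/(-1 + sqrt(5)/2) (J(n) = ((-5*n)*n)/(-1 + sqrt(5)/2) = (-5*n**2)/(-1 + sqrt(5)/2) = -5*n**2/(-1 + sqrt(5)/2))
K = 27920 (K = 5*(1959 - 1*(-3625)) = 5*(1959 + 3625) = 5*5584 = 27920)
u = -8000 - 4000*sqrt(5) (u = -20*20**2 - 10*sqrt(5)*20**2 = -20*400 - 10*sqrt(5)*400 = -8000 - 4000*sqrt(5) ≈ -16944.)
K/u = 27920/(-8000 - 4000*sqrt(5))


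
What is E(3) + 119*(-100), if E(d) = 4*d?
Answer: -11888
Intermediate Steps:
E(3) + 119*(-100) = 4*3 + 119*(-100) = 12 - 11900 = -11888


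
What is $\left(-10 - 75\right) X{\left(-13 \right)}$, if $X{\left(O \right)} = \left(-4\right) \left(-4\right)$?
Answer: $-1360$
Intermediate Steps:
$X{\left(O \right)} = 16$
$\left(-10 - 75\right) X{\left(-13 \right)} = \left(-10 - 75\right) 16 = \left(-85\right) 16 = -1360$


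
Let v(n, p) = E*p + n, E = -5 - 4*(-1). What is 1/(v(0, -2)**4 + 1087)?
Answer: 1/1103 ≈ 0.00090662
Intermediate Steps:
E = -1 (E = -5 + 4 = -1)
v(n, p) = n - p (v(n, p) = -p + n = n - p)
1/(v(0, -2)**4 + 1087) = 1/((0 - 1*(-2))**4 + 1087) = 1/((0 + 2)**4 + 1087) = 1/(2**4 + 1087) = 1/(16 + 1087) = 1/1103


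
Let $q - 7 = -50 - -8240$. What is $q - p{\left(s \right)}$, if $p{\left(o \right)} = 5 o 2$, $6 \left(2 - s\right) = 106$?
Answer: $\frac{25061}{3} \approx 8353.7$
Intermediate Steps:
$s = - \frac{47}{3}$ ($s = 2 - \frac{53}{3} = - \frac{47}{3} \approx -15.667$)
$q = 8197$ ($q = 7 - -8190 = 7 + \left(-50 + 8240\right) = 7 + 8190 = 8197$)
$p{\left(o \right)} = 10 o$
$q - p{\left(s \right)} = 8197 - 10 \left(- \frac{47}{3}\right) = 8197 - - \frac{470}{3} = 8197 + \frac{470}{3} = \frac{25061}{3}$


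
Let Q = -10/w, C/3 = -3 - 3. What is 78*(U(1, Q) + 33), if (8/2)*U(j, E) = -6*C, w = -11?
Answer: 4680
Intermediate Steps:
C = -18 (C = 3*(-3 - 3) = 3*(-6) = -18)
Q = 10/11 (Q = -10/(-11) = -10*(-1/11) = 10/11 ≈ 0.90909)
U(j, E) = 27 (U(j, E) = (-6*(-18))/4 = (1/4)*108 = 27)
78*(U(1, Q) + 33) = 78*(27 + 33) = 78*60 = 4680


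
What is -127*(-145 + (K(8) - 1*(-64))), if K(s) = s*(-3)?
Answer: 13335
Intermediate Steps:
K(s) = -3*s
-127*(-145 + (K(8) - 1*(-64))) = -127*(-145 + (-3*8 - 1*(-64))) = -127*(-145 + (-24 + 64)) = -127*(-145 + 40) = -127*(-105) = 13335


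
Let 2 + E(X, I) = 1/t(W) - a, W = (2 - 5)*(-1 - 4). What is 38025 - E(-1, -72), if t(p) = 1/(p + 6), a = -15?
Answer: 37991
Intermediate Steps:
W = 15 (W = -3*(-5) = 15)
t(p) = 1/(6 + p)
E(X, I) = 34 (E(X, I) = -2 + (1/(1/(6 + 15)) - 1*(-15)) = -2 + (1/(1/21) + 15) = -2 + (21 + 15) = -2 + 36 = 34)
38025 - E(-1, -72) = 38025 - 1*34 = 38025 - 34 = 37991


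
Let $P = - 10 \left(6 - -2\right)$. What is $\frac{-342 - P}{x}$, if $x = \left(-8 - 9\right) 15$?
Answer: $\frac{262}{255} \approx 1.0275$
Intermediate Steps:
$P = -80$ ($P = - 10 \left(6 + 2\right) = \left(-10\right) 8 = -80$)
$x = -255$ ($x = \left(-17\right) 15 = -255$)
$\frac{-342 - P}{x} = \frac{-342 - -80}{-255} = \left(-342 + 80\right) \left(- \frac{1}{255}\right) = \left(-262\right) \left(- \frac{1}{255}\right) = \frac{262}{255}$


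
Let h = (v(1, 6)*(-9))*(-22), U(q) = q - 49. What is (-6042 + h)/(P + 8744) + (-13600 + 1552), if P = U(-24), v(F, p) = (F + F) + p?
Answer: -104472666/8671 ≈ -12049.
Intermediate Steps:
U(q) = -49 + q
v(F, p) = p + 2*F (v(F, p) = 2*F + p = p + 2*F)
P = -73 (P = -49 - 24 = -73)
h = 1584 (h = ((6 + 2*1)*(-9))*(-22) = ((6 + 2)*(-9))*(-22) = (8*(-9))*(-22) = -72*(-22) = 1584)
(-6042 + h)/(P + 8744) + (-13600 + 1552) = (-6042 + 1584)/(-73 + 8744) + (-13600 + 1552) = -4458/8671 - 12048 = -104472666/8671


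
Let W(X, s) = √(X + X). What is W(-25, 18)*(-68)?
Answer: -340*I*√2 ≈ -480.83*I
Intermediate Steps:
W(X, s) = √2*√X (W(X, s) = √(2*X) = √2*√X)
W(-25, 18)*(-68) = (√2*√(-25))*(-68) = (√2*(5*I))*(-68) = (5*I*√2)*(-68) = -340*I*√2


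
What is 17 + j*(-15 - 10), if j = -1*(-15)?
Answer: -358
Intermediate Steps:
j = 15
17 + j*(-15 - 10) = 17 + 15*(-15 - 10) = 17 + 15*(-25) = 17 - 375 = -358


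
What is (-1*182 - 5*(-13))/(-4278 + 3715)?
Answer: 117/563 ≈ 0.20782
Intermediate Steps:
(-1*182 - 5*(-13))/(-4278 + 3715) = (-182 + 65)/(-563) = -117*(-1/563) = 117/563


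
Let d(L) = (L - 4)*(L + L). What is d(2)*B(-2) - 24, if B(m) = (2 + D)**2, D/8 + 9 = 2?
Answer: -23352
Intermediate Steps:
D = -56 (D = -72 + 8*2 = -72 + 16 = -56)
d(L) = 2*L*(-4 + L) (d(L) = (-4 + L)*(2*L) = 2*L*(-4 + L))
B(m) = 2916 (B(m) = (2 - 56)**2 = (-54)**2 = 2916)
d(2)*B(-2) - 24 = (2*2*(-4 + 2))*2916 - 24 = (2*2*(-2))*2916 - 24 = -8*2916 - 24 = -23328 - 24 = -23352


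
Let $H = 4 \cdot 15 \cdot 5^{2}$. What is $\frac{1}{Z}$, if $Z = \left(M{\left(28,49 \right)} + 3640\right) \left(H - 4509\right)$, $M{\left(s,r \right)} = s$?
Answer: $- \frac{1}{11037012} \approx -9.0604 \cdot 10^{-8}$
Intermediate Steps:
$H = 1500$ ($H = 60 \cdot 25 = 1500$)
$Z = -11037012$ ($Z = \left(28 + 3640\right) \left(1500 - 4509\right) = 3668 \left(-3009\right) = -11037012$)
$\frac{1}{Z} = \frac{1}{-11037012} = - \frac{1}{11037012}$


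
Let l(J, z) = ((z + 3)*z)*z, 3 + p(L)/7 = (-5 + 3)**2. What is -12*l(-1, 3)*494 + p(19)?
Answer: -320105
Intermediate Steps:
p(L) = 7 (p(L) = -21 + 7*(-5 + 3)**2 = -21 + 7*(-2)**2 = -21 + 7*4 = -21 + 28 = 7)
l(J, z) = z**2*(3 + z) (l(J, z) = ((3 + z)*z)*z = (z*(3 + z))*z = z**2*(3 + z))
-12*l(-1, 3)*494 + p(19) = -12*3**2*(3 + 3)*494 + 7 = -108*6*494 + 7 = -12*54*494 + 7 = -648*494 + 7 = -320112 + 7 = -320105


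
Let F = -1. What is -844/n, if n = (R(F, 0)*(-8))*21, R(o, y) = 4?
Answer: 211/168 ≈ 1.2560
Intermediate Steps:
n = -672 (n = (4*(-8))*21 = -32*21 = -672)
-844/n = -844/(-672) = -844*(-1/672) = 211/168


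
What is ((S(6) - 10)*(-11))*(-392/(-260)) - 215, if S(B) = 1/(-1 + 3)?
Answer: -3734/65 ≈ -57.446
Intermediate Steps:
S(B) = ½ (S(B) = 1/2 = ½)
((S(6) - 10)*(-11))*(-392/(-260)) - 215 = ((½ - 10)*(-11))*(-392/(-260)) - 215 = (-19/2*(-11))*(-392*(-1/260)) - 215 = (209/2)*(98/65) - 215 = 10241/65 - 215 = -3734/65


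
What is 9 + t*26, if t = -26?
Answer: -667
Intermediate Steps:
9 + t*26 = 9 - 26*26 = 9 - 676 = -667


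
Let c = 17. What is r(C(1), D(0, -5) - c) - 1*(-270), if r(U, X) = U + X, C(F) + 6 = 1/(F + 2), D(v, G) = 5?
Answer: 757/3 ≈ 252.33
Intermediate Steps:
C(F) = -6 + 1/(2 + F) (C(F) = -6 + 1/(F + 2) = -6 + 1/(2 + F))
r(C(1), D(0, -5) - c) - 1*(-270) = ((-11 - 6*1)/(2 + 1) + (5 - 1*17)) - 1*(-270) = ((-11 - 6)/3 + (5 - 17)) + 270 = ((⅓)*(-17) - 12) + 270 = (-17/3 - 12) + 270 = -53/3 + 270 = 757/3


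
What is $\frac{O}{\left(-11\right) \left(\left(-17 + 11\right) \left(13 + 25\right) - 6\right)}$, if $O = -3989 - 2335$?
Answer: $- \frac{1054}{429} \approx -2.4569$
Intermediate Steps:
$O = -6324$
$\frac{O}{\left(-11\right) \left(\left(-17 + 11\right) \left(13 + 25\right) - 6\right)} = - \frac{6324}{\left(-11\right) \left(\left(-17 + 11\right) \left(13 + 25\right) - 6\right)} = - \frac{6324}{\left(-11\right) \left(\left(-6\right) 38 - 6\right)} = - \frac{6324}{\left(-11\right) \left(-228 - 6\right)} = - \frac{6324}{\left(-11\right) \left(-234\right)} = - \frac{6324}{2574} = \left(-6324\right) \frac{1}{2574} = - \frac{1054}{429}$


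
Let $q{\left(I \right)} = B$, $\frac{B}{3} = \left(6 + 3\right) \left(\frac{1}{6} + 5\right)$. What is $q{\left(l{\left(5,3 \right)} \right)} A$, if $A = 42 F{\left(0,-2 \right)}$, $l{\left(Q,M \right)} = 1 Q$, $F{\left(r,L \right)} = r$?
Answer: $0$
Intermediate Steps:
$l{\left(Q,M \right)} = Q$
$B = \frac{279}{2}$ ($B = 3 \left(6 + 3\right) \left(\frac{1}{6} + 5\right) = 3 \cdot 9 \left(\frac{1}{6} + 5\right) = 3 \cdot 9 \cdot \frac{31}{6} = 3 \cdot \frac{93}{2} = \frac{279}{2} \approx 139.5$)
$q{\left(I \right)} = \frac{279}{2}$
$A = 0$ ($A = 42 \cdot 0 = 0$)
$q{\left(l{\left(5,3 \right)} \right)} A = \frac{279}{2} \cdot 0 = 0$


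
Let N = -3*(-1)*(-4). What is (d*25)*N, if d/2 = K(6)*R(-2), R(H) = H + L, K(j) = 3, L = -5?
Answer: 12600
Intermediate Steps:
N = -12 (N = 3*(-4) = -12)
R(H) = -5 + H (R(H) = H - 5 = -5 + H)
d = -42 (d = 2*(3*(-5 - 2)) = 2*(3*(-7)) = 2*(-21) = -42)
(d*25)*N = -42*25*(-12) = -1050*(-12) = 12600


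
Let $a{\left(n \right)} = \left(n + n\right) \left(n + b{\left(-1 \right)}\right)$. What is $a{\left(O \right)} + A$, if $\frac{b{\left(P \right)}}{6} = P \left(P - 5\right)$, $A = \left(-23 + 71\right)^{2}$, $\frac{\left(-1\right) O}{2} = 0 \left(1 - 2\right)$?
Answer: $2304$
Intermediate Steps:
$O = 0$ ($O = - 2 \cdot 0 \left(1 - 2\right) = - 2 \cdot 0 \left(-1\right) = \left(-2\right) 0 = 0$)
$A = 2304$ ($A = 48^{2} = 2304$)
$b{\left(P \right)} = 6 P \left(-5 + P\right)$ ($b{\left(P \right)} = 6 P \left(P - 5\right) = 6 P \left(-5 + P\right)$)
$a{\left(n \right)} = 2 n \left(36 + n\right)$ ($a{\left(n \right)} = \left(n + n\right) \left(n + 6 \left(-1\right) \left(-5 - 1\right)\right) = 2 n \left(n + 6 \left(-1\right) \left(-6\right)\right) = 2 n \left(n + 36\right) = 2 n \left(36 + n\right)$)
$a{\left(O \right)} + A = 2 \cdot 0 \left(36 + 0\right) + 2304 = 2 \cdot 0 \cdot 36 + 2304 = 0 + 2304 = 2304$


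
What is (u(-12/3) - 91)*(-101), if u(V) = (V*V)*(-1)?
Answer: 10807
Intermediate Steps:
u(V) = -V**2 (u(V) = V**2*(-1) = -V**2)
(u(-12/3) - 91)*(-101) = (-(-12/3)**2 - 91)*(-101) = (-(-12*1/3)**2 - 91)*(-101) = (-1*(-4)**2 - 91)*(-101) = (-1*16 - 91)*(-101) = (-16 - 91)*(-101) = -107*(-101) = 10807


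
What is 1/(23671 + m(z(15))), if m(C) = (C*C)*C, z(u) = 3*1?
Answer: 1/23698 ≈ 4.2198e-5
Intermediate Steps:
z(u) = 3
m(C) = C³ (m(C) = C²*C = C³)
1/(23671 + m(z(15))) = 1/(23671 + 3³) = 1/(23671 + 27) = 1/23698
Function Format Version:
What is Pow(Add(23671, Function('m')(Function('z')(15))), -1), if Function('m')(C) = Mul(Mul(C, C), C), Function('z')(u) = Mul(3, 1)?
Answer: Rational(1, 23698) ≈ 4.2198e-5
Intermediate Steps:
Function('z')(u) = 3
Function('m')(C) = Pow(C, 3) (Function('m')(C) = Mul(Pow(C, 2), C) = Pow(C, 3))
Pow(Add(23671, Function('m')(Function('z')(15))), -1) = Pow(Add(23671, Pow(3, 3)), -1) = Pow(Add(23671, 27), -1) = Pow(23698, -1) = Rational(1, 23698)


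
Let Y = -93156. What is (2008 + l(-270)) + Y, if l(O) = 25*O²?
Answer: 1731352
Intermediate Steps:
(2008 + l(-270)) + Y = (2008 + 25*(-270)²) - 93156 = (2008 + 25*72900) - 93156 = (2008 + 1822500) - 93156 = 1824508 - 93156 = 1731352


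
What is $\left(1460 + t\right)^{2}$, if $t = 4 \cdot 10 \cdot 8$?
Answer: $3168400$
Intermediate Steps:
$t = 320$ ($t = 40 \cdot 8 = 320$)
$\left(1460 + t\right)^{2} = \left(1460 + 320\right)^{2} = 1780^{2} = 3168400$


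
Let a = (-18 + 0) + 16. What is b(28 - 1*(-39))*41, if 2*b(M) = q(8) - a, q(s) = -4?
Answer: -41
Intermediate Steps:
a = -2 (a = -18 + 16 = -2)
b(M) = -1 (b(M) = (-4 - 1*(-2))/2 = (-4 + 2)/2 = (½)*(-2) = -1)
b(28 - 1*(-39))*41 = -1*41 = -41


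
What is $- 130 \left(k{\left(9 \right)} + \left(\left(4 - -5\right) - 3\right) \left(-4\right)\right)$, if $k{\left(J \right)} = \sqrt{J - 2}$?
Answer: $3120 - 130 \sqrt{7} \approx 2776.1$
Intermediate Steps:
$k{\left(J \right)} = \sqrt{-2 + J}$
$- 130 \left(k{\left(9 \right)} + \left(\left(4 - -5\right) - 3\right) \left(-4\right)\right) = - 130 \left(\sqrt{-2 + 9} + \left(\left(4 - -5\right) - 3\right) \left(-4\right)\right) = - 130 \left(\sqrt{7} + \left(\left(4 + 5\right) - 3\right) \left(-4\right)\right) = - 130 \left(\sqrt{7} + \left(9 - 3\right) \left(-4\right)\right) = - 130 \left(\sqrt{7} + 6 \left(-4\right)\right) = - 130 \left(\sqrt{7} - 24\right) = - 130 \left(-24 + \sqrt{7}\right) = 3120 - 130 \sqrt{7}$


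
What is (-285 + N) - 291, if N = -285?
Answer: -861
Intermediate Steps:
(-285 + N) - 291 = (-285 - 285) - 291 = -570 - 291 = -861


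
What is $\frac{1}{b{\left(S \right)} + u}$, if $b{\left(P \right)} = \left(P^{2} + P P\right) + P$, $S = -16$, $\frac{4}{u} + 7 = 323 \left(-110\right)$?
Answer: $\frac{35537}{17626348} \approx 0.0020161$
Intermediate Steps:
$u = - \frac{4}{35537}$ ($u = \frac{4}{-7 + 323 \left(-110\right)} = \frac{4}{-7 - 35530} = \frac{4}{-35537} = 4 \left(- \frac{1}{35537}\right) = - \frac{4}{35537} \approx -0.00011256$)
$b{\left(P \right)} = P + 2 P^{2}$ ($b{\left(P \right)} = \left(P^{2} + P^{2}\right) + P = 2 P^{2} + P = P + 2 P^{2}$)
$\frac{1}{b{\left(S \right)} + u} = \frac{1}{- 16 \left(1 + 2 \left(-16\right)\right) - \frac{4}{35537}} = \frac{1}{- 16 \left(1 - 32\right) - \frac{4}{35537}} = \frac{1}{\left(-16\right) \left(-31\right) - \frac{4}{35537}} = \frac{1}{496 - \frac{4}{35537}} = \frac{1}{\frac{17626348}{35537}} = \frac{35537}{17626348}$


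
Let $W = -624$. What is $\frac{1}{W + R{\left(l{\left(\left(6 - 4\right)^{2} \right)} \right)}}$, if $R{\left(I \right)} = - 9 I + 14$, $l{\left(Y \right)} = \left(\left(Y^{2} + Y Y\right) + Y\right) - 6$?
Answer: $- \frac{1}{880} \approx -0.0011364$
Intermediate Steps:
$l{\left(Y \right)} = -6 + Y + 2 Y^{2}$ ($l{\left(Y \right)} = \left(\left(Y^{2} + Y^{2}\right) + Y\right) - 6 = \left(2 Y^{2} + Y\right) - 6 = \left(Y + 2 Y^{2}\right) - 6 = -6 + Y + 2 Y^{2}$)
$R{\left(I \right)} = 14 - 9 I$
$\frac{1}{W + R{\left(l{\left(\left(6 - 4\right)^{2} \right)} \right)}} = \frac{1}{-624 + \left(14 - 9 \left(-6 + \left(6 - 4\right)^{2} + 2 \left(\left(6 - 4\right)^{2}\right)^{2}\right)\right)} = \frac{1}{-624 + \left(14 - 9 \left(-6 + 2^{2} + 2 \left(2^{2}\right)^{2}\right)\right)} = \frac{1}{-624 + \left(14 - 9 \left(-6 + 4 + 2 \cdot 4^{2}\right)\right)} = \frac{1}{-624 + \left(14 - 9 \left(-6 + 4 + 2 \cdot 16\right)\right)} = \frac{1}{-624 + \left(14 - 9 \left(-6 + 4 + 32\right)\right)} = \frac{1}{-624 + \left(14 - 270\right)} = \frac{1}{-624 - 256} = \frac{1}{-880} = - \frac{1}{880}$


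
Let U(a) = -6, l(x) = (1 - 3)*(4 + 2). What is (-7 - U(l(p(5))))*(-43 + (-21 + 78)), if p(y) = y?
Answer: -14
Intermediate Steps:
l(x) = -12 (l(x) = -2*6 = -12)
(-7 - U(l(p(5))))*(-43 + (-21 + 78)) = (-7 - 1*(-6))*(-43 + (-21 + 78)) = (-7 + 6)*(-43 + 57) = -1*14 = -14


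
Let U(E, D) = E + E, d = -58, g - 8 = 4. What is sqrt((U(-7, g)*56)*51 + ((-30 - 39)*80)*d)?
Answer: 4*sqrt(17511) ≈ 529.32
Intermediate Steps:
g = 12 (g = 8 + 4 = 12)
U(E, D) = 2*E
sqrt((U(-7, g)*56)*51 + ((-30 - 39)*80)*d) = sqrt(((2*(-7))*56)*51 + ((-30 - 39)*80)*(-58)) = sqrt(-14*56*51 - 69*80*(-58)) = sqrt(-784*51 - 5520*(-58)) = sqrt(-39984 + 320160) = sqrt(280176) = 4*sqrt(17511)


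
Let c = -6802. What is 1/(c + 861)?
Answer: -1/5941 ≈ -0.00016832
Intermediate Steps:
1/(c + 861) = 1/(-6802 + 861) = 1/(-5941) = -1/5941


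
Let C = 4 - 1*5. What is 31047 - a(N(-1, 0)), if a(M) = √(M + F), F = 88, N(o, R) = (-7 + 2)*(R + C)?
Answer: 31047 - √93 ≈ 31037.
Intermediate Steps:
C = -1 (C = 4 - 5 = -1)
N(o, R) = 5 - 5*R (N(o, R) = (-7 + 2)*(R - 1) = -5*(-1 + R) = 5 - 5*R)
a(M) = √(88 + M) (a(M) = √(M + 88) = √(88 + M))
31047 - a(N(-1, 0)) = 31047 - √(88 + (5 - 5*0)) = 31047 - √(88 + (5 + 0)) = 31047 - √(88 + 5) = 31047 - √93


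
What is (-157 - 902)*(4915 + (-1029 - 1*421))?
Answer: -3669435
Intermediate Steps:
(-157 - 902)*(4915 + (-1029 - 1*421)) = -1059*(4915 + (-1029 - 421)) = -1059*(4915 - 1450) = -1059*3465 = -3669435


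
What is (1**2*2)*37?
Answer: 74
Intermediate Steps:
(1**2*2)*37 = (1*2)*37 = 2*37 = 74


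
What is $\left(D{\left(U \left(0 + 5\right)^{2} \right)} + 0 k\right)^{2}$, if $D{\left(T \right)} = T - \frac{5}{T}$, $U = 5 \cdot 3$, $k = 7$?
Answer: $\frac{790959376}{5625} \approx 1.4062 \cdot 10^{5}$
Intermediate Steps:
$U = 15$
$D{\left(T \right)} = T - \frac{5}{T}$
$\left(D{\left(U \left(0 + 5\right)^{2} \right)} + 0 k\right)^{2} = \left(\left(15 \left(0 + 5\right)^{2} - \frac{5}{15 \left(0 + 5\right)^{2}}\right) + 0 \cdot 7\right)^{2} = \left(\left(15 \cdot 5^{2} - \frac{5}{15 \cdot 5^{2}}\right) + 0\right)^{2} = \left(\left(15 \cdot 25 - \frac{5}{15 \cdot 25}\right) + 0\right)^{2} = \left(\left(375 - \frac{5}{375}\right) + 0\right)^{2} = \left(\left(375 - \frac{1}{75}\right) + 0\right)^{2} = \left(\frac{28124}{75} + 0\right)^{2} = \left(\frac{28124}{75}\right)^{2} = \frac{790959376}{5625}$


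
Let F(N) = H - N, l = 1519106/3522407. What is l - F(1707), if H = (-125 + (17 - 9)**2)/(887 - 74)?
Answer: 4889814632942/2863716891 ≈ 1707.5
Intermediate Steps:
l = 1519106/3522407 (l = 1519106*(1/3522407) = 1519106/3522407 ≈ 0.43127)
H = -61/813 (H = (-125 + 8**2)/813 = (-125 + 64)*(1/813) = -61*1/813 = -61/813 ≈ -0.075031)
F(N) = -61/813 - N
l - F(1707) = 1519106/3522407 - (-61/813 - 1*1707) = 1519106/3522407 - (-61/813 - 1707) = 1519106/3522407 - 1*(-1387852/813) = 1519106/3522407 + 1387852/813 = 4889814632942/2863716891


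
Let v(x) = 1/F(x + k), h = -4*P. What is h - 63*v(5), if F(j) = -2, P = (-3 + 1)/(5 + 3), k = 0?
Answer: 65/2 ≈ 32.500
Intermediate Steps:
P = -1/4 (P = -2/8 = -2*1/8 = -1/4 ≈ -0.25000)
h = 1 (h = -4*(-1/4) = 1)
v(x) = -1/2 (v(x) = 1/(-2) = -1/2)
h - 63*v(5) = 1 - 63*(-1/2) = 1 + 63/2 = 65/2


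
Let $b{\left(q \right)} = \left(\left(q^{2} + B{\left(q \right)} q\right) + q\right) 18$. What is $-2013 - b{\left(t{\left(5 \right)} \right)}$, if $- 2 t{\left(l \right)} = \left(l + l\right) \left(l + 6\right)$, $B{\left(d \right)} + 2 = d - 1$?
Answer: $-112893$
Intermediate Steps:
$B{\left(d \right)} = -3 + d$ ($B{\left(d \right)} = -2 + \left(d - 1\right) = -2 + \left(-1 + d\right) = -3 + d$)
$t{\left(l \right)} = - l \left(6 + l\right)$ ($t{\left(l \right)} = - \frac{\left(l + l\right) \left(l + 6\right)}{2} = - \frac{2 l \left(6 + l\right)}{2} = - l \left(6 + l\right)$)
$b{\left(q \right)} = 18 q + 18 q^{2} + 18 q \left(-3 + q\right)$ ($b{\left(q \right)} = \left(\left(q^{2} + \left(-3 + q\right) q\right) + q\right) 18 = \left(\left(q^{2} + q \left(-3 + q\right)\right) + q\right) 18 = \left(q + q^{2} + q \left(-3 + q\right)\right) 18 = 18 q + 18 q^{2} + 18 q \left(-3 + q\right)$)
$-2013 - b{\left(t{\left(5 \right)} \right)} = -2013 - 36 \left(\left(-1\right) 5 \left(6 + 5\right)\right) \left(-1 - 5 \left(6 + 5\right)\right) = -2013 - 36 \left(\left(-1\right) 5 \cdot 11\right) \left(-1 - 5 \cdot 11\right) = -2013 - 36 \left(-55\right) \left(-1 - 55\right) = -2013 - 36 \left(-55\right) \left(-56\right) = -2013 - 110880 = -112893$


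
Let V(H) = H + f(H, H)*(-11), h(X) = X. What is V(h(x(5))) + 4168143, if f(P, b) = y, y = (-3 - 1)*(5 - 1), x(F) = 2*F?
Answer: 4168329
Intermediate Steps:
y = -16 (y = -4*4 = -16)
f(P, b) = -16
V(H) = 176 + H (V(H) = H - 16*(-11) = H + 176 = 176 + H)
V(h(x(5))) + 4168143 = (176 + 2*5) + 4168143 = (176 + 10) + 4168143 = 186 + 4168143 = 4168329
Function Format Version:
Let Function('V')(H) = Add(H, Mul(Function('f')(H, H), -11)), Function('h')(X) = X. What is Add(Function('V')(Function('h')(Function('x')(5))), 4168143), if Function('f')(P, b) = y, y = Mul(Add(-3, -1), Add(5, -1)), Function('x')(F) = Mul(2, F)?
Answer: 4168329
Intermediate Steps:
y = -16 (y = Mul(-4, 4) = -16)
Function('f')(P, b) = -16
Function('V')(H) = Add(176, H) (Function('V')(H) = Add(H, Mul(-16, -11)) = Add(H, 176) = Add(176, H))
Add(Function('V')(Function('h')(Function('x')(5))), 4168143) = Add(Add(176, Mul(2, 5)), 4168143) = Add(Add(176, 10), 4168143) = Add(186, 4168143) = 4168329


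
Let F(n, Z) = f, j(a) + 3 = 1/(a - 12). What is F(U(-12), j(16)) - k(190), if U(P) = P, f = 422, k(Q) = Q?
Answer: 232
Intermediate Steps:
j(a) = -3 + 1/(-12 + a) (j(a) = -3 + 1/(a - 12) = -3 + 1/(-12 + a))
F(n, Z) = 422
F(U(-12), j(16)) - k(190) = 422 - 1*190 = 422 - 190 = 232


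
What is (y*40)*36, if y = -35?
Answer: -50400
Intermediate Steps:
(y*40)*36 = -35*40*36 = -1400*36 = -50400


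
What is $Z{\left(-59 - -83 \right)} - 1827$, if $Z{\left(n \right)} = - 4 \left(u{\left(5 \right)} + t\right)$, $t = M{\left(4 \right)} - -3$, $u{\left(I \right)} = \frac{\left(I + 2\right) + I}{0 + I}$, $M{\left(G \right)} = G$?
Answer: $- \frac{9323}{5} \approx -1864.6$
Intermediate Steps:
$u{\left(I \right)} = \frac{2 + 2 I}{I}$ ($u{\left(I \right)} = \frac{\left(2 + I\right) + I}{I} = \frac{2 + 2 I}{I}$)
$t = 7$ ($t = 4 - -3 = 4 + 3 = 7$)
$Z{\left(n \right)} = - \frac{188}{5}$ ($Z{\left(n \right)} = - 4 \left(\left(2 + \frac{2}{5}\right) + 7\right) = - 4 \left(\frac{12}{5} + 7\right) = \left(-4\right) \frac{47}{5} = - \frac{188}{5}$)
$Z{\left(-59 - -83 \right)} - 1827 = - \frac{188}{5} - 1827 = - \frac{9323}{5}$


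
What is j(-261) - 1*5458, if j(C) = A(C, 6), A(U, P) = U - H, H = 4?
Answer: -5723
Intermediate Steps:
A(U, P) = -4 + U (A(U, P) = U - 1*4 = U - 4 = -4 + U)
j(C) = -4 + C
j(-261) - 1*5458 = (-4 - 261) - 1*5458 = -265 - 5458 = -5723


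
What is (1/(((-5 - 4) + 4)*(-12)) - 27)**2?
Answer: 2621161/3600 ≈ 728.10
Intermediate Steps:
(1/(((-5 - 4) + 4)*(-12)) - 27)**2 = (1/((-9 + 4)*(-12)) - 27)**2 = (1/(-5*(-12)) - 27)**2 = (1/60 - 27)**2 = (-1619/60)**2 = 2621161/3600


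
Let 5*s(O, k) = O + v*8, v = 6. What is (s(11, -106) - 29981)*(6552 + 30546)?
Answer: -5558986908/5 ≈ -1.1118e+9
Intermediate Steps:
s(O, k) = 48/5 + O/5 (s(O, k) = (O + 6*8)/5 = (O + 48)/5 = (48 + O)/5 = 48/5 + O/5)
(s(11, -106) - 29981)*(6552 + 30546) = ((48/5 + (1/5)*11) - 29981)*(6552 + 30546) = ((48/5 + 11/5) - 29981)*37098 = (59/5 - 29981)*37098 = -149846/5*37098 = -5558986908/5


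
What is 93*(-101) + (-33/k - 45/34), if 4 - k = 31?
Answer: -2874289/306 ≈ -9393.1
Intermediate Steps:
k = -27 (k = 4 - 1*31 = 4 - 31 = -27)
93*(-101) + (-33/k - 45/34) = 93*(-101) + (-33/(-27) - 45/34) = -9393 + (-33*(-1/27) - 45*1/34) = -9393 + (11/9 - 45/34) = -9393 - 31/306 = -2874289/306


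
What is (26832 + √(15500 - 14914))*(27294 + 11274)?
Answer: 1034856576 + 38568*√586 ≈ 1.0358e+9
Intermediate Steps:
(26832 + √(15500 - 14914))*(27294 + 11274) = (26832 + √586)*38568 = 1034856576 + 38568*√586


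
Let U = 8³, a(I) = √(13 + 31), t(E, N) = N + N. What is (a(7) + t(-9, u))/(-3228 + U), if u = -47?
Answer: 47/1358 - √11/1358 ≈ 0.032167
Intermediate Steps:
t(E, N) = 2*N
a(I) = 2*√11 (a(I) = √44 = 2*√11)
U = 512
(a(7) + t(-9, u))/(-3228 + U) = (2*√11 + 2*(-47))/(-3228 + 512) = (2*√11 - 94)/(-2716) = (-94 + 2*√11)*(-1/2716) = 47/1358 - √11/1358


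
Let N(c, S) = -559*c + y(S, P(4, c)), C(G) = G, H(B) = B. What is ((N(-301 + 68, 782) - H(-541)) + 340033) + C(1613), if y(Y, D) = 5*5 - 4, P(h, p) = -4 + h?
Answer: 472455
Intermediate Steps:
y(Y, D) = 21 (y(Y, D) = 25 - 4 = 21)
N(c, S) = 21 - 559*c (N(c, S) = -559*c + 21 = 21 - 559*c)
((N(-301 + 68, 782) - H(-541)) + 340033) + C(1613) = (((21 - 559*(-301 + 68)) - 1*(-541)) + 340033) + 1613 = (((21 - 559*(-233)) + 541) + 340033) + 1613 = (((21 + 130247) + 541) + 340033) + 1613 = ((130268 + 541) + 340033) + 1613 = (130809 + 340033) + 1613 = 470842 + 1613 = 472455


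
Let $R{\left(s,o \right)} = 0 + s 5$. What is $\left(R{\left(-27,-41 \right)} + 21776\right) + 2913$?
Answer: $24554$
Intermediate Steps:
$R{\left(s,o \right)} = 5 s$ ($R{\left(s,o \right)} = 0 + 5 s = 5 s$)
$\left(R{\left(-27,-41 \right)} + 21776\right) + 2913 = \left(5 \left(-27\right) + 21776\right) + 2913 = \left(-135 + 21776\right) + 2913 = 21641 + 2913 = 24554$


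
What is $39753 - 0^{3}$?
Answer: $39753$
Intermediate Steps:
$39753 - 0^{3} = 39753 - 0 = 39753 + 0 = 39753$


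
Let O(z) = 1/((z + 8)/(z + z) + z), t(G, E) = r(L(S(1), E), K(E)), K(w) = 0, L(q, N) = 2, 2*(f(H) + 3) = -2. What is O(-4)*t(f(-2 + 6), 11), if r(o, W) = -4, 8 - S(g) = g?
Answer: 8/9 ≈ 0.88889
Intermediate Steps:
f(H) = -4 (f(H) = -3 + (½)*(-2) = -3 - 1 = -4)
S(g) = 8 - g
t(G, E) = -4
O(z) = 1/(z + (8 + z)/(2*z)) (O(z) = 1/((8 + z)/((2*z)) + z) = 1/((8 + z)*(1/(2*z)) + z) = 1/((8 + z)/(2*z) + z) = 1/(z + (8 + z)/(2*z)))
O(-4)*t(f(-2 + 6), 11) = (2*(-4)/(8 - 4 + 2*(-4)²))*(-4) = (2*(-4)/(8 - 4 + 2*16))*(-4) = (2*(-4)/(8 - 4 + 32))*(-4) = (2*(-4)/36)*(-4) = (2*(-4)*(1/36))*(-4) = -2/9*(-4) = 8/9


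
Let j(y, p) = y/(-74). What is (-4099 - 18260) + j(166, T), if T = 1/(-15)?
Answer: -827366/37 ≈ -22361.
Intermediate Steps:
T = -1/15 ≈ -0.066667
j(y, p) = -y/74 (j(y, p) = y*(-1/74) = -y/74)
(-4099 - 18260) + j(166, T) = (-4099 - 18260) - 1/74*166 = -22359 - 83/37 = -827366/37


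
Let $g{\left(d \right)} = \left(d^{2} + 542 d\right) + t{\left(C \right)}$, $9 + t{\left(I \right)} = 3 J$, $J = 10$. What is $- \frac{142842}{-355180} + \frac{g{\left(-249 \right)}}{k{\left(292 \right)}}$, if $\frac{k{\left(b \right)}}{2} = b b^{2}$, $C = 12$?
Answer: $\frac{31637474463}{78954890320} \approx 0.4007$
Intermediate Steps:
$t{\left(I \right)} = 21$ ($t{\left(I \right)} = -9 + 3 \cdot 10 = -9 + 30 = 21$)
$k{\left(b \right)} = 2 b^{3}$ ($k{\left(b \right)} = 2 b b^{2} = 2 b^{3}$)
$g{\left(d \right)} = 21 + d^{2} + 542 d$ ($g{\left(d \right)} = \left(d^{2} + 542 d\right) + 21 = 21 + d^{2} + 542 d$)
$- \frac{142842}{-355180} + \frac{g{\left(-249 \right)}}{k{\left(292 \right)}} = - \frac{142842}{-355180} + \frac{21 + \left(-249\right)^{2} + 542 \left(-249\right)}{2 \cdot 292^{3}} = \left(-142842\right) \left(- \frac{1}{355180}\right) + \frac{21 + 62001 - 134958}{2 \cdot 24897088} = \frac{10203}{25370} - \frac{72936}{49794176} = \frac{10203}{25370} - \frac{9117}{6224272} = \frac{31637474463}{78954890320}$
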